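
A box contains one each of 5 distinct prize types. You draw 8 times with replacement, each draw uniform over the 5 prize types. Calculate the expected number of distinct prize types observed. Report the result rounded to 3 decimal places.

4.161

Let Xⱼ=1 if type j appears at least once. P(Xⱼ=1) = 1 − ((5−1)/5)^8 = 325089/390625.
E[#distinct] = 5·325089/390625 = 325089/78125.
≈ 4.161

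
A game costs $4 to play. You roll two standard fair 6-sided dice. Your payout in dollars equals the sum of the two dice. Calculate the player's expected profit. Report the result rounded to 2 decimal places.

$3.00

Distribution of the sum of the two dice: 2 w.p. 1/36, 3 w.p. 1/18, 4 w.p. 1/12, 5 w.p. 1/9, 6 w.p. 5/36, 7 w.p. 1/6, …
E[payout] = (1/36)·2 + (1/18)·3 + (1/12)·4 + (1/9)·5 + (5/36)·6 + (1/6)·7 + (5/36)·8 + (1/9)·9 + (1/12)·10 + (1/18)·11 + (1/36)·12 = 7
Expected profit = 7 − 4 = 3 ≈ $3.00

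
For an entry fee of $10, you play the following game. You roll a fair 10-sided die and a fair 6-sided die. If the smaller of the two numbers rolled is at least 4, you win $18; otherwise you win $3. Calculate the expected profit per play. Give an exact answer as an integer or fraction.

-7/4 dollars

E[payout] = (13/20)·3 + (7/20)·18 = 33/4
Expected profit = 33/4 − 10 = -7/4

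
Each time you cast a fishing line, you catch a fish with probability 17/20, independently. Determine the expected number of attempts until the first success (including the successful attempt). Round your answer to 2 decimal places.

For a geometric distribution, E[trials] = 1/p = 1/(17/20) = 20/17.
≈ 1.18

1.18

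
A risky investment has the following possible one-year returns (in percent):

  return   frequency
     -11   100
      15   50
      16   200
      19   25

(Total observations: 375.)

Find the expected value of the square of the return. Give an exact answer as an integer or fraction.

3343/15

Total = 375, so P(return=-11) = 100/375, etc.
E[X²] = (4/15)·121 + (2/15)·225 + (8/15)·256 + (1/15)·361
     = 3343/15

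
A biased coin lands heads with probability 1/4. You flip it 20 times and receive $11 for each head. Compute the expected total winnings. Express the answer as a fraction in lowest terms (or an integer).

$55

E[#heads] = 20·1/4 = 5 (linearity over flips).
E[winnings] = 11·5 = 55.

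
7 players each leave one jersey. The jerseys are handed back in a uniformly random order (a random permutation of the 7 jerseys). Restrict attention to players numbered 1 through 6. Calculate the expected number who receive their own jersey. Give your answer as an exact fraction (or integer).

6/7

Let Xᵢ = 1 if person i gets their own jersey. For each i, P(Xᵢ=1) = 1/7.
By linearity of expectation, E[X₁+…+X_6] = 6·(1/7) = 6/7.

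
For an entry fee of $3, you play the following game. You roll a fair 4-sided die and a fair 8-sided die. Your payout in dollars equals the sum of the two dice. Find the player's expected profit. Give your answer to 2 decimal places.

Distribution of the sum of the two dice: 2 w.p. 1/32, 3 w.p. 1/16, 4 w.p. 3/32, 5 w.p. 1/8, 6 w.p. 1/8, 7 w.p. 1/8, …
E[payout] = (1/32)·2 + (1/16)·3 + (3/32)·4 + (1/8)·5 + (1/8)·6 + (1/8)·7 + (1/8)·8 + (1/8)·9 + (3/32)·10 + (1/16)·11 + (1/32)·12 = 7
Expected profit = 7 − 3 = 4 ≈ $4.00

$4.00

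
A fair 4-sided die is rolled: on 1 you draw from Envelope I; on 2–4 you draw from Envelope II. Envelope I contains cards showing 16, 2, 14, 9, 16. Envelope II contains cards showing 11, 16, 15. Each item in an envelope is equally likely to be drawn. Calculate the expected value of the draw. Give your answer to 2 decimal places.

13.35

E[X | Envelope I] = (16 + 2 + 14 + 9 + 16)/5 = 57/5
E[X | Envelope II] = (11 + 16 + 15)/3 = 14
E[X] = (1/4)·57/5 + (3/4)·14 = 267/20 ≈ 13.35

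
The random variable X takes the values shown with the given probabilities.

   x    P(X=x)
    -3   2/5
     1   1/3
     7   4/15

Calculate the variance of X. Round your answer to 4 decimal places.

16.0000

E[X] = (2/5)·(-3) + (1/3)·1 + (4/15)·7 = 1
E[X²] = (2/5)·9 + (1/3)·1 + (4/15)·49 = 17
Var(X) = 17 − (1)² = 16 ≈ 16.0000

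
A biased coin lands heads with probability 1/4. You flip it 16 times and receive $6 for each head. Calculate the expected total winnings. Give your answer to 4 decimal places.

$24.0000

E[#heads] = 16·1/4 = 4 (linearity over flips).
E[winnings] = 6·4 = 24.
≈ 24.0000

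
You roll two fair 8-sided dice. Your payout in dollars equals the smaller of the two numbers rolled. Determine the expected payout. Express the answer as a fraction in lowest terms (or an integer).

51/16 dollars

Distribution of the smaller of the two numbers rolled: 1 w.p. 15/64, 2 w.p. 13/64, 3 w.p. 11/64, 4 w.p. 9/64, 5 w.p. 7/64, 6 w.p. 5/64, …
E[payout] = (15/64)·1 + (13/64)·2 + (11/64)·3 + (9/64)·4 + (7/64)·5 + (5/64)·6 + (3/64)·7 + (1/64)·8 = 51/16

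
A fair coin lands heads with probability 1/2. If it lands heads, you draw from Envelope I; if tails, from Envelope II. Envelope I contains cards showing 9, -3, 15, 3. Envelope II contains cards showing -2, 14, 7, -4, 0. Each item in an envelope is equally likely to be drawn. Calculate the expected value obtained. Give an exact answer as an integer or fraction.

E[X | Envelope I] = (9 − 3 + 15 + 3)/4 = 6
E[X | Envelope II] = (-2 + 14 + 7 − 4 + 0)/5 = 3
E[X] = (1/2)·6 + (1/2)·3 = 9/2

9/2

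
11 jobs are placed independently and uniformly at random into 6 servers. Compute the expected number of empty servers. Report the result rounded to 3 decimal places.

0.808

Let Xⱼ=1 if server j is empty. P(Xⱼ=1) = ((6-1)/6)^11 = 48828125/362797056.
By linearity, E[#empty] = 6·48828125/362797056 = 48828125/60466176.
≈ 0.808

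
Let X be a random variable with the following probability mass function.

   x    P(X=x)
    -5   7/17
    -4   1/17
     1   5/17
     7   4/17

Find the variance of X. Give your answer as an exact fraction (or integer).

E[X] = (7/17)·(-5) + (1/17)·(-4) + (5/17)·1 + (4/17)·7 = -6/17
E[X²] = (7/17)·25 + (1/17)·16 + (5/17)·1 + (4/17)·49 = 392/17
Var(X) = 392/17 − (-6/17)² = 6628/289

6628/289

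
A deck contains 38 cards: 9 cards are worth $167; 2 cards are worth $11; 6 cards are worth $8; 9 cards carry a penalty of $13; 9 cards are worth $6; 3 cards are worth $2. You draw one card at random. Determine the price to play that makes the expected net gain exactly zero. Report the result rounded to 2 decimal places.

$39.89

E[payout] = (9/38)·167 + (2/38)·11 + (6/38)·8 + (9/38)·(-13) + (9/38)·6 + (3/38)·2 = 758/19
Fair fee = E[payout] = 758/19 ≈ $39.89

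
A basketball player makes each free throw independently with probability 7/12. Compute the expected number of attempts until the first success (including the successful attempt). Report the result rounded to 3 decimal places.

For a geometric distribution, E[trials] = 1/p = 1/(7/12) = 12/7.
≈ 1.714

1.714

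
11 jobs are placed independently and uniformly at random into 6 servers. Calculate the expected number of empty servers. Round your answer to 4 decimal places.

0.8075

Let Xⱼ=1 if server j is empty. P(Xⱼ=1) = ((6-1)/6)^11 = 48828125/362797056.
By linearity, E[#empty] = 6·48828125/362797056 = 48828125/60466176.
≈ 0.8075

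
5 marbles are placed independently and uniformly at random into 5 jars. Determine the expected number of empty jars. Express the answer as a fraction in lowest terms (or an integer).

1024/625

Let Xⱼ=1 if jar j is empty. P(Xⱼ=1) = ((5-1)/5)^5 = 1024/3125.
By linearity, E[#empty] = 5·1024/3125 = 1024/625.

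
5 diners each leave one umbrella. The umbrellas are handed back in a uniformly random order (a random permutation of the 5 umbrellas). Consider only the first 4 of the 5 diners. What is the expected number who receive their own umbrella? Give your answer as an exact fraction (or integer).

4/5

Let Xᵢ = 1 if person i gets their own umbrella. For each i, P(Xᵢ=1) = 1/5.
By linearity of expectation, E[X₁+…+X_4] = 4·(1/5) = 4/5.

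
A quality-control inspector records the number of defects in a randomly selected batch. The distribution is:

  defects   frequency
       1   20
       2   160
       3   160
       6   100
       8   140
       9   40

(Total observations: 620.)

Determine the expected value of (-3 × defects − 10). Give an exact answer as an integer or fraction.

Total = 620, so P(defects=1) = 20/620, etc.
E[-3x-10] = (1/31)·(-13) + (8/31)·(-16) + (8/31)·(-19) + (5/31)·(-28) + (7/31)·(-34) + (2/31)·(-37)
     = -745/31

-745/31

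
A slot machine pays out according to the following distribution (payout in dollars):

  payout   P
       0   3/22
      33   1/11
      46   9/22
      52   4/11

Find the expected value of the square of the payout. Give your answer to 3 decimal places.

1947.909

E[X²] = (3/22)·0 + (1/11)·1089 + (9/22)·2116 + (4/11)·2704
     = 21427/11 ≈ 1947.909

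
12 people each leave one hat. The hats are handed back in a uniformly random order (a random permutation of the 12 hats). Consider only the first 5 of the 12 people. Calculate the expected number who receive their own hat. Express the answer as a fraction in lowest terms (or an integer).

Let Xᵢ = 1 if person i gets their own hat. For each i, P(Xᵢ=1) = 1/12.
By linearity of expectation, E[X₁+…+X_5] = 5·(1/12) = 5/12.

5/12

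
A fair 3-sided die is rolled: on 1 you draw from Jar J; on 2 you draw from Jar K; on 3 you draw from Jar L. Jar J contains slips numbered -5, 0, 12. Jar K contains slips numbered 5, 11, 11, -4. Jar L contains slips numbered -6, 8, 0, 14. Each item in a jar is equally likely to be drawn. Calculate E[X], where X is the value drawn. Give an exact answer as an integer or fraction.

E[X | Jar J] = (-5 + 0 + 12)/3 = 7/3
E[X | Jar K] = (5 + 11 + 11 − 4)/4 = 23/4
E[X | Jar L] = (-6 + 8 + 0 + 14)/4 = 4
E[X] = (1/3)·7/3 + (1/3)·23/4 + (1/3)·4 = 145/36

145/36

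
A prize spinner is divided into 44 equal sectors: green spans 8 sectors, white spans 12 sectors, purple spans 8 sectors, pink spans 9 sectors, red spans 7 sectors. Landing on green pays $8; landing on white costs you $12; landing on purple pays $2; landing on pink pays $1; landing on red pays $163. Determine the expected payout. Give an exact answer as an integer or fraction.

543/22 dollars

E[payout] = (8/44)·8 + (12/44)·(-12) + (8/44)·2 + (9/44)·1 + (7/44)·163 = 543/22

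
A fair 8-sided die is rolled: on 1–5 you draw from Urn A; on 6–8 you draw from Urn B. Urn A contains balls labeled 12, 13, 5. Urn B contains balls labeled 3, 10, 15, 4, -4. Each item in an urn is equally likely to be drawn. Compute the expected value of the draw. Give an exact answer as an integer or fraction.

E[X | Urn A] = (12 + 13 + 5)/3 = 10
E[X | Urn B] = (3 + 10 + 15 + 4 − 4)/5 = 28/5
E[X] = (5/8)·10 + (3/8)·28/5 = 167/20

167/20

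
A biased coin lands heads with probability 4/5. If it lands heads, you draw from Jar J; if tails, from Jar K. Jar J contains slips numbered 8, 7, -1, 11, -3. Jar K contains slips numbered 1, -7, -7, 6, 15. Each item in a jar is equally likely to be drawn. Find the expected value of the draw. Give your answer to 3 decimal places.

E[X | Jar J] = (8 + 7 − 1 + 11 − 3)/5 = 22/5
E[X | Jar K] = (1 − 7 − 7 + 6 + 15)/5 = 8/5
E[X] = (4/5)·22/5 + (1/5)·8/5 = 96/25 ≈ 3.840

3.840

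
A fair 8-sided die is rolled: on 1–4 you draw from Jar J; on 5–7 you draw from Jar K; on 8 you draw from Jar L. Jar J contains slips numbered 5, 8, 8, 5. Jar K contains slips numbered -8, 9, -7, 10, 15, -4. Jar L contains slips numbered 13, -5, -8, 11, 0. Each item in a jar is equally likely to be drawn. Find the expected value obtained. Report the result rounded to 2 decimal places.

4.46

E[X | Jar J] = (5 + 8 + 8 + 5)/4 = 13/2
E[X | Jar K] = (-8 + 9 − 7 + 10 + 15 − 4)/6 = 5/2
E[X | Jar L] = (13 − 5 − 8 + 11 + 0)/5 = 11/5
E[X] = (1/2)·13/2 + (3/8)·5/2 + (1/8)·11/5 = 357/80 ≈ 4.46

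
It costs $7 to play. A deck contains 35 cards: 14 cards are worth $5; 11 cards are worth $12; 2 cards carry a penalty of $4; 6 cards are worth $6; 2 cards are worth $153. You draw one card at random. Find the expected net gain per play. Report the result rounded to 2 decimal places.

$8.31

E[payout] = (14/35)·5 + (11/35)·12 + (2/35)·(-4) + (6/35)·6 + (2/35)·153 = 536/35
Expected profit = 536/35 − 7 = 291/35 ≈ $8.31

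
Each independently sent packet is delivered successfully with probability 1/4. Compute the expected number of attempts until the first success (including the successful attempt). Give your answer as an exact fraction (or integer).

For a geometric distribution, E[trials] = 1/p = 1/(1/4) = 4.

4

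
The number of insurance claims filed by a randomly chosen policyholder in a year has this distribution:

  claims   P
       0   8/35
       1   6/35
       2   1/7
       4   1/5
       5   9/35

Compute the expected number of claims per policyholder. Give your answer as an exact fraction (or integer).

89/35

E[X] = (8/35)·0 + (6/35)·1 + (1/7)·2 + (1/5)·4 + (9/35)·5
     = 89/35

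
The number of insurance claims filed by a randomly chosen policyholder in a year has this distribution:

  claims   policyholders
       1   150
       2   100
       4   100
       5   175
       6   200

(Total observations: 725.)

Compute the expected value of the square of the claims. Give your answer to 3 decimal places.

Total = 725, so P(claims=1) = 150/725, etc.
E[X²] = (6/29)·1 + (4/29)·4 + (4/29)·16 + (7/29)·25 + (8/29)·36
     = 549/29 ≈ 18.931

18.931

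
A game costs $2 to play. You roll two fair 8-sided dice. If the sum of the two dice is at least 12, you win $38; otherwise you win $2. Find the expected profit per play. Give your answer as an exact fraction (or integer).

135/16 dollars

E[payout] = (49/64)·2 + (15/64)·38 = 167/16
Expected profit = 167/16 − 2 = 135/16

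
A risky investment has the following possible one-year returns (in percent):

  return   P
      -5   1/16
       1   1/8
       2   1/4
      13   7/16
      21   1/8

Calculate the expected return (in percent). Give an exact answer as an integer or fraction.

E[X] = (1/16)·(-5) + (1/8)·1 + (1/4)·2 + (7/16)·13 + (1/8)·21
     = 69/8

69/8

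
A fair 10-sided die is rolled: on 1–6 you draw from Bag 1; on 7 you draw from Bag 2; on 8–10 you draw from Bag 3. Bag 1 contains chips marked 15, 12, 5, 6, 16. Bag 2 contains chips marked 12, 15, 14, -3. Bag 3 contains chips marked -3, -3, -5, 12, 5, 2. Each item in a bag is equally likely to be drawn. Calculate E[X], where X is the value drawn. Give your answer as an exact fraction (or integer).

E[X | Bag 1] = (15 + 12 + 5 + 6 + 16)/5 = 54/5
E[X | Bag 2] = (12 + 15 + 14 − 3)/4 = 19/2
E[X | Bag 3] = (-3 − 3 − 5 + 12 + 5 + 2)/6 = 4/3
E[X] = (3/5)·54/5 + (1/10)·19/2 + (3/10)·4/3 = 783/100

783/100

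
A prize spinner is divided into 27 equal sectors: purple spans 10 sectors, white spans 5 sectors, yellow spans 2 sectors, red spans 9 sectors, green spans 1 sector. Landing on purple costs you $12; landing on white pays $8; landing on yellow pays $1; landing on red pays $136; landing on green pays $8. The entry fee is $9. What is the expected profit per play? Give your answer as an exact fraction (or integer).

E[payout] = (10/27)·(-12) + (5/27)·8 + (2/27)·1 + (9/27)·136 + (1/27)·8 = 1154/27
Expected profit = 1154/27 − 9 = 911/27

911/27 dollars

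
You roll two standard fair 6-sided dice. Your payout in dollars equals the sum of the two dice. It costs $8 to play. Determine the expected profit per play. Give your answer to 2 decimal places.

-$1.00

Distribution of the sum of the two dice: 2 w.p. 1/36, 3 w.p. 1/18, 4 w.p. 1/12, 5 w.p. 1/9, 6 w.p. 5/36, 7 w.p. 1/6, …
E[payout] = (1/36)·2 + (1/18)·3 + (1/12)·4 + (1/9)·5 + (5/36)·6 + (1/6)·7 + (5/36)·8 + (1/9)·9 + (1/12)·10 + (1/18)·11 + (1/36)·12 = 7
Expected profit = 7 − 8 = -1 ≈ -$1.00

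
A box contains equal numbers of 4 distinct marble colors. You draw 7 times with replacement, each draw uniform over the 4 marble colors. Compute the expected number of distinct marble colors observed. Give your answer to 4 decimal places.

3.4661

Let Xⱼ=1 if type j appears at least once. P(Xⱼ=1) = 1 − ((4−1)/4)^7 = 14197/16384.
E[#distinct] = 4·14197/16384 = 14197/4096.
≈ 3.4661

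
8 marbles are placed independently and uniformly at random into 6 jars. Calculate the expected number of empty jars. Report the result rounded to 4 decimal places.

1.3954

Let Xⱼ=1 if jar j is empty. P(Xⱼ=1) = ((6-1)/6)^8 = 390625/1679616.
By linearity, E[#empty] = 6·390625/1679616 = 390625/279936.
≈ 1.3954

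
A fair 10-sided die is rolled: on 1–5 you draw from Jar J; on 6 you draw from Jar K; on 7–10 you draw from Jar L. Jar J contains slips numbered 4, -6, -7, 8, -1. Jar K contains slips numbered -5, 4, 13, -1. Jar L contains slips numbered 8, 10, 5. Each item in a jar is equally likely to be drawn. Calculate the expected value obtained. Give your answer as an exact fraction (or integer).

E[X | Jar J] = (4 − 6 − 7 + 8 − 1)/5 = -2/5
E[X | Jar K] = (-5 + 4 + 13 − 1)/4 = 11/4
E[X | Jar L] = (8 + 10 + 5)/3 = 23/3
E[X] = (1/2)·(-2/5) + (1/10)·11/4 + (2/5)·23/3 = 377/120

377/120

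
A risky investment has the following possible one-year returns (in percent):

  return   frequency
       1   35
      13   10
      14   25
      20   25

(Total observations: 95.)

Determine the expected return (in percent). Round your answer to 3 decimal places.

Total = 95, so P(return=1) = 35/95, etc.
E[X] = (7/19)·1 + (2/19)·13 + (5/19)·14 + (5/19)·20
     = 203/19 ≈ 10.684

10.684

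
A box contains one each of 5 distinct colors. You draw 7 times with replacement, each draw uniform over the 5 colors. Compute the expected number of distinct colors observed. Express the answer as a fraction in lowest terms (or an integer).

61741/15625

Let Xⱼ=1 if type j appears at least once. P(Xⱼ=1) = 1 − ((5−1)/5)^7 = 61741/78125.
E[#distinct] = 5·61741/78125 = 61741/15625.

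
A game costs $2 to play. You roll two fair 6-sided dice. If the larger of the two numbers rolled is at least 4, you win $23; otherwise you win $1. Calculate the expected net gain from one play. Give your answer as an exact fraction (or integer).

E[payout] = (1/4)·1 + (3/4)·23 = 35/2
Expected profit = 35/2 − 2 = 31/2

31/2 dollars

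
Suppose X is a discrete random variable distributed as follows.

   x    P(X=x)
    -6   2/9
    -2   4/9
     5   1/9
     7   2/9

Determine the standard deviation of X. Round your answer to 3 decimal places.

4.841

E[X] = -1/9, E[X²] = 211/9
Var(X) = E[X²] − (E[X])² = 211/9 − 1/81 = 1898/81
SD(X) = √(1898/81) ≈ 4.841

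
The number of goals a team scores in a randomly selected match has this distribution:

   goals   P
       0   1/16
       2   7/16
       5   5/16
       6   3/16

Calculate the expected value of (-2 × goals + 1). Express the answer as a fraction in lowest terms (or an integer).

-49/8

E[-2x+1] = (1/16)·1 + (7/16)·(-3) + (5/16)·(-9) + (3/16)·(-11)
     = -49/8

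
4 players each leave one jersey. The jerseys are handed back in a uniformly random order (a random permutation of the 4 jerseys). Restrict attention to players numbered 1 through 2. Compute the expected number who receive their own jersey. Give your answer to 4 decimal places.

0.5000

Let Xᵢ = 1 if person i gets their own jersey. For each i, P(Xᵢ=1) = 1/4.
By linearity of expectation, E[X₁+…+X_2] = 2·(1/4) = 1/2.
≈ 0.5000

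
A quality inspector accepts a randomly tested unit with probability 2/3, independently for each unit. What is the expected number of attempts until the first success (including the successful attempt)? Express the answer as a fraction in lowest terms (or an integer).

3/2

For a geometric distribution, E[trials] = 1/p = 1/(2/3) = 3/2.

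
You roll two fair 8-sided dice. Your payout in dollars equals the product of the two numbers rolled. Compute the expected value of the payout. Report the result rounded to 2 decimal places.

Distribution of the product of the two numbers rolled: 1 w.p. 1/64, 2 w.p. 1/32, 3 w.p. 1/32, 4 w.p. 3/64, 5 w.p. 1/32, 6 w.p. 1/16, …
E[payout] = (1/64)·1 + (1/32)·2 + (1/32)·3 + (3/64)·4 + (1/32)·5 + (1/16)·6 + (1/32)·7 + (1/16)·8 + (1/64)·9 + (1/32)·10 + (1/16)·12 + (1/32)·14 + (1/32)·15 + (3/64)·16 + (1/32)·18 + (1/32)·20 + (1/32)·21 + (1/16)·24 + (1/64)·25 + (1/32)·28 + (1/32)·30 + (1/32)·32 + (1/32)·35 + (1/64)·36 + (1/32)·40 + (1/32)·42 + (1/32)·48 + (1/64)·49 + (1/32)·56 + (1/64)·64 = 81/4
≈ $20.25

$20.25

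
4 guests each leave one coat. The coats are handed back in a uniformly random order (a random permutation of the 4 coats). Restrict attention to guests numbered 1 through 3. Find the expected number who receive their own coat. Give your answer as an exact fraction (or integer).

Let Xᵢ = 1 if person i gets their own coat. For each i, P(Xᵢ=1) = 1/4.
By linearity of expectation, E[X₁+…+X_3] = 3·(1/4) = 3/4.

3/4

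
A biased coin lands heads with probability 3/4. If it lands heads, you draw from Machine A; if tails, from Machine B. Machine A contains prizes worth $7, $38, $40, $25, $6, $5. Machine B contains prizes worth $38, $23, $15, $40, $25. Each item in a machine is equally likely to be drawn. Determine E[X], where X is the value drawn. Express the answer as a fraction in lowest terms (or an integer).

E[X | Machine A] = (7 + 38 + 40 + 25 + 6 + 5)/6 = 121/6
E[X | Machine B] = (38 + 23 + 15 + 40 + 25)/5 = 141/5
E[X] = (3/4)·121/6 + (1/4)·141/5 = 887/40

887/40 dollars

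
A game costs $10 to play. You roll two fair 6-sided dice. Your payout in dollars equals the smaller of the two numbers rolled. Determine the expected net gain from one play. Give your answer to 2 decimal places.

-$7.47

Distribution of the smaller of the two numbers rolled: 1 w.p. 11/36, 2 w.p. 1/4, 3 w.p. 7/36, 4 w.p. 5/36, 5 w.p. 1/12, 6 w.p. 1/36
E[payout] = (11/36)·1 + (1/4)·2 + (7/36)·3 + (5/36)·4 + (1/12)·5 + (1/36)·6 = 91/36
Expected profit = 91/36 − 10 = -269/36 ≈ -$7.47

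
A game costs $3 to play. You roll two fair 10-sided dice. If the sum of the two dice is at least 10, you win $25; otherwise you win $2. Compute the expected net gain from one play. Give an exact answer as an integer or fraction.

E[payout] = (9/25)·2 + (16/25)·25 = 418/25
Expected profit = 418/25 − 3 = 343/25

343/25 dollars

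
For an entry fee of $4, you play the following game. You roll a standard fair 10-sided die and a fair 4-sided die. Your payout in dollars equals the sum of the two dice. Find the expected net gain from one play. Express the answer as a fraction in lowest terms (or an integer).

$4

Distribution of the sum of the two dice: 2 w.p. 1/40, 3 w.p. 1/20, 4 w.p. 3/40, 5 w.p. 1/10, 6 w.p. 1/10, 7 w.p. 1/10, …
E[payout] = (1/40)·2 + (1/20)·3 + (3/40)·4 + (1/10)·5 + (1/10)·6 + (1/10)·7 + (1/10)·8 + (1/10)·9 + (1/10)·10 + (1/10)·11 + (3/40)·12 + (1/20)·13 + (1/40)·14 = 8
Expected profit = 8 − 4 = 4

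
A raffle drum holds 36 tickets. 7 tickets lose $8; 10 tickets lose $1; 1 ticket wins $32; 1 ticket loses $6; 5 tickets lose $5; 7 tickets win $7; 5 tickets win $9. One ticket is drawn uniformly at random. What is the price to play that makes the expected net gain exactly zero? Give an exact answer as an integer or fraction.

29/36 dollars

E[payout] = (7/36)·(-8) + (10/36)·(-1) + (1/36)·32 + (1/36)·(-6) + (5/36)·(-5) + (7/36)·7 + (5/36)·9 = 29/36
Fair fee = E[payout] = 29/36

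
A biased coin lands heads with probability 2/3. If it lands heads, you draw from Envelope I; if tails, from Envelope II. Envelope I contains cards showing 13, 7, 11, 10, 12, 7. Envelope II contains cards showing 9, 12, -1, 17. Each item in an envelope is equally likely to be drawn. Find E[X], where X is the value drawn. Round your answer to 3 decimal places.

9.750

E[X | Envelope I] = (13 + 7 + 11 + 10 + 12 + 7)/6 = 10
E[X | Envelope II] = (9 + 12 − 1 + 17)/4 = 37/4
E[X] = (2/3)·10 + (1/3)·37/4 = 39/4 ≈ 9.750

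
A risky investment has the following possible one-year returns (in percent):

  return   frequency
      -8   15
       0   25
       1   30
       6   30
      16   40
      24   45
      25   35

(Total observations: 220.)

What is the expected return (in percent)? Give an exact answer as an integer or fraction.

537/44

Total = 220, so P(return=-8) = 15/220, etc.
E[X] = (3/44)·(-8) + (5/44)·0 + (3/22)·1 + (3/22)·6 + (2/11)·16 + (9/44)·24 + (7/44)·25
     = 537/44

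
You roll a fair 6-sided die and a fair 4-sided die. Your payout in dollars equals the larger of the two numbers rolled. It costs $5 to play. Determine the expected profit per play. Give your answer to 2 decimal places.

Distribution of the larger of the two numbers rolled: 1 w.p. 1/24, 2 w.p. 1/8, 3 w.p. 5/24, 4 w.p. 7/24, 5 w.p. 1/6, 6 w.p. 1/6
E[payout] = (1/24)·1 + (1/8)·2 + (5/24)·3 + (7/24)·4 + (1/6)·5 + (1/6)·6 = 47/12
Expected profit = 47/12 − 5 = -13/12 ≈ -$1.08

-$1.08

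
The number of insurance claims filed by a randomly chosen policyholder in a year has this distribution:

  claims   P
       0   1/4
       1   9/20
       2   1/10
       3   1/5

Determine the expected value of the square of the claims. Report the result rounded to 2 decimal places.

2.65

E[X²] = (1/4)·0 + (9/20)·1 + (1/10)·4 + (1/5)·9
     = 53/20 ≈ 2.65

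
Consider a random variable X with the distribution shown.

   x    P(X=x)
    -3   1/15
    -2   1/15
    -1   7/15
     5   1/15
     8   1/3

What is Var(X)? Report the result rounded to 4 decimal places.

19.4933

E[X] = (1/15)·(-3) + (1/15)·(-2) + (7/15)·(-1) + (1/15)·5 + (1/3)·8 = 11/5
E[X²] = (1/15)·9 + (1/15)·4 + (7/15)·1 + (1/15)·25 + (1/3)·64 = 73/3
Var(X) = 73/3 − (11/5)² = 1462/75 ≈ 19.4933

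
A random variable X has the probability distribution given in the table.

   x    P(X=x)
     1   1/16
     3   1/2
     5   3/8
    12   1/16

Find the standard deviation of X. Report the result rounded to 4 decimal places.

E[X] = 67/16, E[X²] = 367/16
Var(X) = E[X²] − (E[X])² = 367/16 − 4489/256 = 1383/256
SD(X) = √(1383/256) ≈ 2.3243

2.3243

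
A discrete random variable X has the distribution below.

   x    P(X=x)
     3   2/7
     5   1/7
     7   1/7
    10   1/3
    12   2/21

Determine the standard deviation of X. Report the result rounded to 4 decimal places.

E[X] = 148/21, E[X²] = 1264/21
Var(X) = E[X²] − (E[X])² = 1264/21 − 21904/441 = 4640/441
SD(X) = √(4640/441) ≈ 3.2437

3.2437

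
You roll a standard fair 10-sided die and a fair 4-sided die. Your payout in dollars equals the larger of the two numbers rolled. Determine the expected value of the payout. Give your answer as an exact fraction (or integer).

Distribution of the larger of the two numbers rolled: 1 w.p. 1/40, 2 w.p. 3/40, 3 w.p. 1/8, 4 w.p. 7/40, 5 w.p. 1/10, 6 w.p. 1/10, …
E[payout] = (1/40)·1 + (3/40)·2 + (1/8)·3 + (7/40)·4 + (1/10)·5 + (1/10)·6 + (1/10)·7 + (1/10)·8 + (1/10)·9 + (1/10)·10 = 23/4

23/4 dollars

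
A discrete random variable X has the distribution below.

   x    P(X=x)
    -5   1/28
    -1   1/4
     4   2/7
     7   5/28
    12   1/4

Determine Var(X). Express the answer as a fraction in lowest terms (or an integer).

20243/784

E[X] = (1/28)·(-5) + (1/4)·(-1) + (2/7)·4 + (5/28)·7 + (1/4)·12 = 139/28
E[X²] = (1/28)·25 + (1/4)·1 + (2/7)·16 + (5/28)·49 + (1/4)·144 = 1413/28
Var(X) = 1413/28 − (139/28)² = 20243/784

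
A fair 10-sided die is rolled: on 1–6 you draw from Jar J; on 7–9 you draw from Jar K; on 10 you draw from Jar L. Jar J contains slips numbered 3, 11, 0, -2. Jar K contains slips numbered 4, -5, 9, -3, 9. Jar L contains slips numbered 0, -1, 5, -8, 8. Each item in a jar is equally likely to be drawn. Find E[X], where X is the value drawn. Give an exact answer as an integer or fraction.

E[X | Jar J] = (3 + 11 + 0 − 2)/4 = 3
E[X | Jar K] = (4 − 5 + 9 − 3 + 9)/5 = 14/5
E[X | Jar L] = (0 − 1 + 5 − 8 + 8)/5 = 4/5
E[X] = (3/5)·3 + (3/10)·14/5 + (1/10)·4/5 = 68/25

68/25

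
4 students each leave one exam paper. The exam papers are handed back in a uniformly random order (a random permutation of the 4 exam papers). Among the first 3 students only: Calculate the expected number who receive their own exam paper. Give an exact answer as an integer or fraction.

3/4

Let Xᵢ = 1 if person i gets their own exam paper. For each i, P(Xᵢ=1) = 1/4.
By linearity of expectation, E[X₁+…+X_3] = 3·(1/4) = 3/4.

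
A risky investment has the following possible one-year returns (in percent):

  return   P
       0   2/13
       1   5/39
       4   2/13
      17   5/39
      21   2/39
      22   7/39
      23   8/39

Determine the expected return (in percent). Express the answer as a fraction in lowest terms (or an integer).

E[X] = (2/13)·0 + (5/39)·1 + (2/13)·4 + (5/39)·17 + (2/39)·21 + (7/39)·22 + (8/39)·23
     = 38/3

38/3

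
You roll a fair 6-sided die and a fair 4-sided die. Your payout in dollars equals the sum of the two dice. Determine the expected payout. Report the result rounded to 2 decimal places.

Distribution of the sum of the two dice: 2 w.p. 1/24, 3 w.p. 1/12, 4 w.p. 1/8, 5 w.p. 1/6, 6 w.p. 1/6, 7 w.p. 1/6, …
E[payout] = (1/24)·2 + (1/12)·3 + (1/8)·4 + (1/6)·5 + (1/6)·6 + (1/6)·7 + (1/8)·8 + (1/12)·9 + (1/24)·10 = 6
≈ $6.00

$6.00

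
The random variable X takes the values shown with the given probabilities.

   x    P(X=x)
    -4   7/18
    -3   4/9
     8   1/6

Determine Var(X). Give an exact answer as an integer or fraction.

1496/81

E[X] = (7/18)·(-4) + (4/9)·(-3) + (1/6)·8 = -14/9
E[X²] = (7/18)·16 + (4/9)·9 + (1/6)·64 = 188/9
Var(X) = 188/9 − (-14/9)² = 1496/81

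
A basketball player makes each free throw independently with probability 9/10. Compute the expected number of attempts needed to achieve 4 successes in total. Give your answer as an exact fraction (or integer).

By linearity (sum of 4 independent geometric waits), E[trials] = 4/p = 4/(9/10) = 40/9.

40/9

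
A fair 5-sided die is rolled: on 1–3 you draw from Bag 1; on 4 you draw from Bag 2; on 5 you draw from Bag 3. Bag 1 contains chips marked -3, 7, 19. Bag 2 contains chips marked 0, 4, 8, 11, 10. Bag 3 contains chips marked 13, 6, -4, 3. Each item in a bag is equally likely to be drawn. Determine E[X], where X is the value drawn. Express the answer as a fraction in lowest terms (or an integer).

E[X | Bag 1] = (-3 + 7 + 19)/3 = 23/3
E[X | Bag 2] = (0 + 4 + 8 + 11 + 10)/5 = 33/5
E[X | Bag 3] = (13 + 6 − 4 + 3)/4 = 9/2
E[X] = (3/5)·23/3 + (1/5)·33/5 + (1/5)·9/2 = 341/50

341/50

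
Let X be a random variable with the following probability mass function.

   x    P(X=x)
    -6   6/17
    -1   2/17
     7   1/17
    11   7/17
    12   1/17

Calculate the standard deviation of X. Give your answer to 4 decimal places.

7.8968

E[X] = 58/17, E[X²] = 74
Var(X) = E[X²] − (E[X])² = 74 − 3364/289 = 18022/289
SD(X) = √(18022/289) ≈ 7.8968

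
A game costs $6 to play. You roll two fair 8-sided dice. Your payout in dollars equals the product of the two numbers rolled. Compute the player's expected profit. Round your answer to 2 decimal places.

Distribution of the product of the two numbers rolled: 1 w.p. 1/64, 2 w.p. 1/32, 3 w.p. 1/32, 4 w.p. 3/64, 5 w.p. 1/32, 6 w.p. 1/16, …
E[payout] = (1/64)·1 + (1/32)·2 + (1/32)·3 + (3/64)·4 + (1/32)·5 + (1/16)·6 + (1/32)·7 + (1/16)·8 + (1/64)·9 + (1/32)·10 + (1/16)·12 + (1/32)·14 + (1/32)·15 + (3/64)·16 + (1/32)·18 + (1/32)·20 + (1/32)·21 + (1/16)·24 + (1/64)·25 + (1/32)·28 + (1/32)·30 + (1/32)·32 + (1/32)·35 + (1/64)·36 + (1/32)·40 + (1/32)·42 + (1/32)·48 + (1/64)·49 + (1/32)·56 + (1/64)·64 = 81/4
Expected profit = 81/4 − 6 = 57/4 ≈ $14.25

$14.25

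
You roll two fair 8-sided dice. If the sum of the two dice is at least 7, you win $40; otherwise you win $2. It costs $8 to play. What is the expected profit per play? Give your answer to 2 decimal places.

$23.09

E[payout] = (15/64)·2 + (49/64)·40 = 995/32
Expected profit = 995/32 − 8 = 739/32 ≈ $23.09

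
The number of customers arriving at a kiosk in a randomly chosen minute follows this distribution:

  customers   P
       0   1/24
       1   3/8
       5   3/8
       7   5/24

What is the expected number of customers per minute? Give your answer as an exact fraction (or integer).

E[X] = (1/24)·0 + (3/8)·1 + (3/8)·5 + (5/24)·7
     = 89/24

89/24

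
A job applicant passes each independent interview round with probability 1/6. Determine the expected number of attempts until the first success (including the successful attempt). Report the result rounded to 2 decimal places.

6.00

For a geometric distribution, E[trials] = 1/p = 1/(1/6) = 6.
≈ 6.00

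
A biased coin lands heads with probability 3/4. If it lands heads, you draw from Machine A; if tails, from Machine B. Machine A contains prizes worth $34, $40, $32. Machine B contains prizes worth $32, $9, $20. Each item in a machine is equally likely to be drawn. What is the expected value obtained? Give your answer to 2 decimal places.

$31.58

E[X | Machine A] = (34 + 40 + 32)/3 = 106/3
E[X | Machine B] = (32 + 9 + 20)/3 = 61/3
E[X] = (3/4)·106/3 + (1/4)·61/3 = 379/12 ≈ 31.58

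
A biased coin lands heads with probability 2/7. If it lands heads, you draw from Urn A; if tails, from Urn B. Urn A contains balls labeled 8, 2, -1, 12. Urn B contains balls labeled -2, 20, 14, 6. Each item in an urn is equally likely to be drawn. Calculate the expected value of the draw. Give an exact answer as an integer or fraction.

58/7

E[X | Urn A] = (8 + 2 − 1 + 12)/4 = 21/4
E[X | Urn B] = (-2 + 20 + 14 + 6)/4 = 19/2
E[X] = (2/7)·21/4 + (5/7)·19/2 = 58/7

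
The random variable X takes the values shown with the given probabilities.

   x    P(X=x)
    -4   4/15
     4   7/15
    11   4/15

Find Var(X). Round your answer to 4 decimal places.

30.0622

E[X] = (4/15)·(-4) + (7/15)·4 + (4/15)·11 = 56/15
E[X²] = (4/15)·16 + (7/15)·16 + (4/15)·121 = 44
Var(X) = 44 − (56/15)² = 6764/225 ≈ 30.0622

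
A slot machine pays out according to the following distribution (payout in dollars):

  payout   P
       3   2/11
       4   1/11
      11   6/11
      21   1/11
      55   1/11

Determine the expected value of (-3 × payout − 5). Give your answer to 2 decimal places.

E[-3x-5] = (2/11)·(-14) + (1/11)·(-17) + (6/11)·(-38) + (1/11)·(-68) + (1/11)·(-170)
     = -511/11 ≈ -46.45

-46.45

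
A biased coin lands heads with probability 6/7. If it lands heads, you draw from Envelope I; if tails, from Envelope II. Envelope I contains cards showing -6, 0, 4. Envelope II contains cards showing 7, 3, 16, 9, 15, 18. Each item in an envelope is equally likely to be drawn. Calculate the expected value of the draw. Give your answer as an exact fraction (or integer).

22/21

E[X | Envelope I] = (-6 + 0 + 4)/3 = -2/3
E[X | Envelope II] = (7 + 3 + 16 + 9 + 15 + 18)/6 = 34/3
E[X] = (6/7)·(-2/3) + (1/7)·34/3 = 22/21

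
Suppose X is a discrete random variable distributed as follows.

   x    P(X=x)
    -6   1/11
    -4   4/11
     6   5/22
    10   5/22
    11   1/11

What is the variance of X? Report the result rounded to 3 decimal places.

44.050

E[X] = (1/11)·(-6) + (4/11)·(-4) + (5/22)·6 + (5/22)·10 + (1/11)·11 = 29/11
E[X²] = (1/11)·36 + (4/11)·16 + (5/22)·36 + (5/22)·100 + (1/11)·121 = 51
Var(X) = 51 − (29/11)² = 5330/121 ≈ 44.050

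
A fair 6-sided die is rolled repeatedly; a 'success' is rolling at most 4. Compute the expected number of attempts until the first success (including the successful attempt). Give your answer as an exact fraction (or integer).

3/2

For a geometric distribution, E[trials] = 1/p = 1/(2/3) = 3/2.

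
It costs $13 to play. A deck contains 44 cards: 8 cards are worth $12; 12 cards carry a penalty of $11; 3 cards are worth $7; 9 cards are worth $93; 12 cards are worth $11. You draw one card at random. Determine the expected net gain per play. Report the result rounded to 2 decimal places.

E[payout] = (8/44)·12 + (12/44)·(-11) + (3/44)·7 + (9/44)·93 + (12/44)·11 = 477/22
Expected profit = 477/22 − 13 = 191/22 ≈ $8.68

$8.68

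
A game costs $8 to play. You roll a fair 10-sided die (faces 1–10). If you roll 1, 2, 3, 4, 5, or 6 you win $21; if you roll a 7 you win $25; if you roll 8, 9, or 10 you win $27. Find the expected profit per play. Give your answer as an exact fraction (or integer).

E[payout] = (3/5)·21 + (1/10)·25 + (3/10)·27 = 116/5
Expected profit = 116/5 − 8 = 76/5

76/5 dollars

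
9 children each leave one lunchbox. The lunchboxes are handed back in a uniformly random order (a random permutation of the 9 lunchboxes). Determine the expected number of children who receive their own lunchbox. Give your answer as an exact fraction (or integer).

Let Xᵢ = 1 if person i gets their own lunchbox. For each i, P(Xᵢ=1) = 1/9.
By linearity of expectation, E[X₁+…+X_9] = 9·(1/9) = 1.

1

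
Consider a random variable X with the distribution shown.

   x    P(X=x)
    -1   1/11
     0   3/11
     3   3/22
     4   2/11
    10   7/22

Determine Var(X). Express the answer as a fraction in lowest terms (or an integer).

E[X] = (1/11)·(-1) + (3/11)·0 + (3/22)·3 + (2/11)·4 + (7/22)·10 = 93/22
E[X²] = (1/11)·1 + (3/11)·0 + (3/22)·9 + (2/11)·16 + (7/22)·100 = 793/22
Var(X) = 793/22 − (93/22)² = 8797/484

8797/484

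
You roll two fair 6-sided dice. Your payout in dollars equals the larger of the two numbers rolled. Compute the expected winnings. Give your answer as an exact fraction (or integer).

Distribution of the larger of the two numbers rolled: 1 w.p. 1/36, 2 w.p. 1/12, 3 w.p. 5/36, 4 w.p. 7/36, 5 w.p. 1/4, 6 w.p. 11/36
E[payout] = (1/36)·1 + (1/12)·2 + (5/36)·3 + (7/36)·4 + (1/4)·5 + (11/36)·6 = 161/36

161/36 dollars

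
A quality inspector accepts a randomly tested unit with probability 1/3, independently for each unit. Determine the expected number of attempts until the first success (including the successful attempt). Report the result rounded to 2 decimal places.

For a geometric distribution, E[trials] = 1/p = 1/(1/3) = 3.
≈ 3.00

3.00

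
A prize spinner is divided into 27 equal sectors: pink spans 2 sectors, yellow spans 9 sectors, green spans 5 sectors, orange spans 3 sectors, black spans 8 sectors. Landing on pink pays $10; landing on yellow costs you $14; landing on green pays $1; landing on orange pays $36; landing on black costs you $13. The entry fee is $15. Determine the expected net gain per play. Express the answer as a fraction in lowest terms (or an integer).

E[payout] = (2/27)·10 + (9/27)·(-14) + (5/27)·1 + (3/27)·36 + (8/27)·(-13) = -97/27
Expected profit = -97/27 − 15 = -502/27

-502/27 dollars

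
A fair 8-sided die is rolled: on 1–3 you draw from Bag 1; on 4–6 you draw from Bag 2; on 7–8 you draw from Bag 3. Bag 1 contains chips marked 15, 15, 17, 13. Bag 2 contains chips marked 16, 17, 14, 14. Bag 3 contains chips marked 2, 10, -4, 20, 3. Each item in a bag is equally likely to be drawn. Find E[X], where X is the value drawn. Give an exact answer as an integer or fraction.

2063/160

E[X | Bag 1] = (15 + 15 + 17 + 13)/4 = 15
E[X | Bag 2] = (16 + 17 + 14 + 14)/4 = 61/4
E[X | Bag 3] = (2 + 10 − 4 + 20 + 3)/5 = 31/5
E[X] = (3/8)·15 + (3/8)·61/4 + (1/4)·31/5 = 2063/160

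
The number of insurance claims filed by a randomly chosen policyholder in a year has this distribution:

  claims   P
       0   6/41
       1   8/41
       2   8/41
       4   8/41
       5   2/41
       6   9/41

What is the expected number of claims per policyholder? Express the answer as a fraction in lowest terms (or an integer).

120/41

E[X] = (6/41)·0 + (8/41)·1 + (8/41)·2 + (8/41)·4 + (2/41)·5 + (9/41)·6
     = 120/41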